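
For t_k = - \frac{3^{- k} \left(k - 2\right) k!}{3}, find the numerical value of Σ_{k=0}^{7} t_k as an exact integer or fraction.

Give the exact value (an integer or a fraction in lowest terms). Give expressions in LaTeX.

Σ = -3751/729

Ratio r(k) = (k**2 - 1)/(3*(k - 2)).
So A=k/3 + 1/3 and B=1, with C=k - 2.
Set up (k/3 + 1/3)·f(k+1) − (1)·f(k) − (k - 2) = 0.
d = 0 from the (1,0,1) case.
Coefficient equations give f(k) = 3.
R(k) = B(k−1)·f(k)/C(k) = 3/(k - 2); s_k = R·t_k = -factorial(k)/3**k.
Δs = -(k - 2)*factorial(k)/(3*3**k), as required.
Sum = s_(8) − s_(0); s_(8) = -4480/729, s_(0) = -1 ⇒ -3751/729.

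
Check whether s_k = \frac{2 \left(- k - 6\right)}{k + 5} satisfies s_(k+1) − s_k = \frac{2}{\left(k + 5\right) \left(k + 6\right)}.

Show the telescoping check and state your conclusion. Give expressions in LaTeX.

valid; difference matches t_k

s_(k+1) = 2*(-k - 7)/(k + 6)
s_(k+1) − s_k = 2/(k**2 + 11*k + 30)
(s_(k+1) − s_k) − t_k = 0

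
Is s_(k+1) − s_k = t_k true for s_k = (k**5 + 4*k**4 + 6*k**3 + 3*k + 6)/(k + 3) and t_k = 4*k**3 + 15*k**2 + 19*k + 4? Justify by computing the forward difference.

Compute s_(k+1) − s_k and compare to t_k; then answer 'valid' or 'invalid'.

Invalid: residual 2*(-3*k**4 - 24*k**3 - 61*k**2 - 64*k - 6)/(k**2 + 7*k + 12) ≠ 0.

s_(k+1) = (3*k + (k + 1)**5 + 4*(k + 1)**4 + 6*(k + 1)**3 + 9)/(k + 4)
s_(k+1) − s_k = (4*k**5 + 37*k**4 + 124*k**3 + 195*k**2 + 128*k + 36)/(k**2 + 7*k + 12)
(s_(k+1) − s_k) − t_k = 2*(-3*k**4 - 24*k**3 - 61*k**2 - 64*k - 6)/(k**2 + 7*k + 12)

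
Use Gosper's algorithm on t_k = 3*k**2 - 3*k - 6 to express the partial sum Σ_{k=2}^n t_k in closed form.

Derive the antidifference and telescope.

S(n) = n**3 - 7*n + 6

Compute t_(k+1)/t_k: get (k**2 + k - 2)/(k**2 - k - 2).
Normal form (A,B,C) = (1, 1, k**2 - k - 2).
f must satisfy (1)·f(k+1) − (1)·f(k) = k**2 - k - 2.
d = 3 from the (0,0,2) case.
Match coefficients ⇒ f(k) = k*(k - 4)*(k + 1)/3.
Then R = B(k−1)f/C = k*(k - 4)/(3*(k - 2)), so s_k = R(k)·t_k = k*(k**2 - 3*k - 4).
s_(k+1) − s_k = 3*k**2 - 3*k - 6 = t_k.
Telescope: S(n) = s_(n+1) − s_(2) = n**3 - 7*n - 6 − (-12) = n**3 - 7*n + 6.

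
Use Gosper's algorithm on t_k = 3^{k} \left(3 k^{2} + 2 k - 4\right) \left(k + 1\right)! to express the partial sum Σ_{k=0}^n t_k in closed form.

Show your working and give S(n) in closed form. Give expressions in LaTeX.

S(n) = 3 \cdot 3^{n} n \left(n + 2\right)! - 3 \cdot 3^{n} \left(n + 2\right)! + 2

r(k) = 3*(3*k**3 + 14*k**2 + 17*k + 2)/(3*k**2 + 2*k - 4) after simplifying.
So A=3*k + 6 and B=1, with C=k**2 + 2*k/3 - 4/3.
Key eq: (3*k + 6)·f(k+1) = (1)·f(k) + (k**2 + 2*k/3 - 4/3).
Degrees (1,0,2) ⇒ d ≤ 1.
Coefficient equations give f(k) = (k - 2)/3.
Then R = B(k−1)f/C = (k - 2)/(3*k**2 + 2*k - 4), so s_k = R(k)·t_k = 3**k*(k - 2)*factorial(k + 1).
Δs = 3**k*(3*k**2 + 2*k - 4)*factorial(k + 1), as required.
s_(n+1) = 3**(n + 1)*(n - 1)*factorial(n + 2) and s_(0) = -2, so S(n) = 3*3**n*n*factorial(n + 2) - 3*3**n*factorial(n + 2) + 2.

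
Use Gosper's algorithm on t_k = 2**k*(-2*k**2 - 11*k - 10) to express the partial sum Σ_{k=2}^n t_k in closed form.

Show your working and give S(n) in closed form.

S(n) = -4*2**n*n**2 - 14*2**n*n - 10*2**n + 56

Ratio r(k) = 2*(2*k**2 + 15*k + 23)/(2*k**2 + 11*k + 10).
Factor: A=2; B=1; C=k**2 + 11*k/2 + 5.
Set up (2)·f(k+1) − (1)·f(k) − (k**2 + 11*k/2 + 5) = 0.
From deg A=0, deg B=0, deg C=2: d=2.
Solving with deg f ≤ 2: f(k) = k*(2*k + 3)/2.
R(k) = B(k−1)·f(k)/C(k) = k*(2*k + 3)/(2*k**2 + 11*k + 10); s_k = R·t_k = 2**k*k*(-2*k - 3).
Check: Δs_k = 2**k*(-2*k**2 - 11*k - 10). ✓
Telescope: S(n) = s_(n+1) − s_(2) = 2**(n + 1)*(-2*n**2 - 7*n - 5) − (-56) = -4*2**n*n**2 - 14*2**n*n - 10*2**n + 56.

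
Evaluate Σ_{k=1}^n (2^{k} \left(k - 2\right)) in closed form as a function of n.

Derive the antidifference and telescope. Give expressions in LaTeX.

Ratio r(k) = 2*(k - 1)/(k - 2).
Take A(k)=2, B(k)=1, C(k)=k - 2.
Set up (2)·f(k+1) − (1)·f(k) − (k - 2) = 0.
d = 1 from the (0,0,1) case.
Solve for f: f(k) = k - 4 (degree 1 ≤ 1).
Get s_k = R·t_k = 2**k*(k - 4) with R(k) = B(k−1)f(k)/C(k) = (k - 4)/(k - 2).
Δs = 2**k*(k - 2), as required.
Σ_(k=1)^n t_k = s_(n+1) − s_(1) = (2**(n + 1)*(n - 3)) − (-6), i.e. 2*2**n*n - 6*2**n + 6.

S(n) = 2 \cdot 2^{n} n - 6 \cdot 2^{n} + 6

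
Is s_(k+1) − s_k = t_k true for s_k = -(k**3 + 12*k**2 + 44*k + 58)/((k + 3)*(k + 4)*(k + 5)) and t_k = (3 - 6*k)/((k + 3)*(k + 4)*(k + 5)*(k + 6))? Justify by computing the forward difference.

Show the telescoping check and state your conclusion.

valid; difference matches t_k

s_(k+1) = (-44*k - (k + 1)**3 - 12*(k + 1)**2 - 102)/((k + 4)*(k + 5)*(k + 6))
s_(k+1) − s_k = 3*(1 - 2*k)/(k**4 + 18*k**3 + 119*k**2 + 342*k + 360)
(s_(k+1) − s_k) − t_k = 0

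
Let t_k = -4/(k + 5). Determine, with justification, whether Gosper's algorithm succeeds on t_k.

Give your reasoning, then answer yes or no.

r(k) = (k + 5)/(k + 6) after simplifying.
So A=k + 5 and B=k + 6, with C=1.
f must satisfy (k + 5)·f(k+1) − (k + 5)·f(k) = 1.
d = 0 from the (1,1,0) case.
Write f(k) = c0. Then LHS − RHS = -1, requiring -1 = 0: contradictory. No certificate.

No — key equation has no polynomial f.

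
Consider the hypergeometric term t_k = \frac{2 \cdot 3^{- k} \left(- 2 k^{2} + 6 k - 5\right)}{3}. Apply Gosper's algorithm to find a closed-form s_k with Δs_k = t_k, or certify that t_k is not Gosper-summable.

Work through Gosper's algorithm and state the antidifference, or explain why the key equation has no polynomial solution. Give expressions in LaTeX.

The ratio is (2*k**2 - 2*k + 1)/(3*(2*k**2 - 6*k + 5)).
A = 1/3, B = 1, C = k**2 - 3*k + 5/2.
Key eq: (1/3)·f(k+1) = (1)·f(k) + (k**2 - 3*k + 5/2).
Degrees (0,0,2) ⇒ d ≤ 2.
Match coefficients ⇒ f(k) = -3*(k**2 - 2*k + 2)/2.
R(k) = B(k−1)·f(k)/C(k) = -3*(k**2 - 2*k + 2)/(2*k**2 - 6*k + 5); s_k = R·t_k = 2*(k**2 - 2*k + 2)/3**k.
Verify: 2*(-2*k**2 + 6*k - 5)/(3*3**k) matches t_k.

s_k = 2 \cdot 3^{- k} \left(k^{2} - 2 k + 2\right)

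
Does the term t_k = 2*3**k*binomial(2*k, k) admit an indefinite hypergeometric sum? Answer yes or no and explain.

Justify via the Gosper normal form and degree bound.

Compute t_(k+1)/t_k: get 6*(2*k + 1)/(k + 1).
Take A(k)=12*k + 6, B(k)=k + 1, C(k)=1.
f must satisfy (12*k + 6)·f(k+1) − (k)·f(k) = 1.
d = -1 from the (1,1,0) case.
deg f ≤ -1 is impossible — no certificate.

No. Not Gosper-summable.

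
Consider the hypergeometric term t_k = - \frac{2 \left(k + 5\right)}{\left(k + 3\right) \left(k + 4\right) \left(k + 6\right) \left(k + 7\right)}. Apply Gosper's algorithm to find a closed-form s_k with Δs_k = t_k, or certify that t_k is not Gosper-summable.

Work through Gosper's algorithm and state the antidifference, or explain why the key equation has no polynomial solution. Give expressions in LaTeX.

t_(k+1)/t_k = (k + 3)*(k + 6)**2/((k + 5)**2*(k + 8)).
Factor: A=k + 3; B=k + 8; C=k**2 + 10*k + 25.
Need (k + 3)·f(k+1) − (k + 7)·f(k) = k**2 + 10*k + 25.
Bound: deg f ≤ 4.
Match coefficients ⇒ f(k) = k*(k + 4)*(k + 5)*(k + 9)/36.
Certificate R = B(k−1)f/C = k*(k + 4)*(k + 7)*(k + 9)/(36*(k + 5)) gives s_k = k*(-k - 9)/(18*(k**2 + 9*k + 18)).
s_(k+1) − s_k = 2*(-k - 5)/(k**4 + 20*k**3 + 145*k**2 + 450*k + 504) = t_k.

s_k = \frac{k \left(- k - 9\right)}{18 \left(k^{2} + 9 k + 18\right)}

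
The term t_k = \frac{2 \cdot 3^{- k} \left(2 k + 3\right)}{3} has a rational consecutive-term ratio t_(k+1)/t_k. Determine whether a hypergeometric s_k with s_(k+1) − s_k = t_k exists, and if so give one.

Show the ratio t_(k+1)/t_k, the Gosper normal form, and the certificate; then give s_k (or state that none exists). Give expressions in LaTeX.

s_k = 2 \cdot 3^{- k} \left(- k - 2\right)

The ratio is (2*k + 5)/(3*(2*k + 3)).
Gosper form: A/B · C(k+1)/C(k) with A=1/3, B=1, C=k + 3/2.
f must satisfy (1/3)·f(k+1) − (1)·f(k) = k + 3/2.
d = 1 from the (0,0,1) case.
Solving with deg f ≤ 1: f(k) = -3*(k + 2)/2.
Get s_k = R·t_k = 2*(-k - 2)/3**k with R(k) = B(k−1)f(k)/C(k) = -3*(k + 2)/(2*k + 3).
Check: Δs_k = 2*(2*k + 3)/(3*3**k). ✓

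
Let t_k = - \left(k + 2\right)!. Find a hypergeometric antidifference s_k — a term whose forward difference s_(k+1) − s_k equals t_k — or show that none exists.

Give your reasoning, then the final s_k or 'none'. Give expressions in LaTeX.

no hypergeometric antidifference exists

t_(k+1)/t_k = k + 3.
A = k + 3, B = 1, C = 1.
Key eq: (k + 3)·f(k+1) = (1)·f(k) + (1).
Degrees (1,0,0) ⇒ d ≤ -1.
d = -1 < 0 ⇒ no nonzero polynomial f; not summable.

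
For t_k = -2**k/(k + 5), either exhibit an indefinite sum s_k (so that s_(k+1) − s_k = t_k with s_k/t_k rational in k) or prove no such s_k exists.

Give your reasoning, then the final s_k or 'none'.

t_(k+1)/t_k = 2*(k + 5)/(k + 6).
So A=2*k + 10 and B=k + 6, with C=1.
Solve (2*k + 10)·f(k+1) − (k + 5)·f(k) = 1.
d = -1 from the (1,1,0) case.
deg f ≤ -1 is impossible — no certificate.

none (Gosper's algorithm certifies no s_k)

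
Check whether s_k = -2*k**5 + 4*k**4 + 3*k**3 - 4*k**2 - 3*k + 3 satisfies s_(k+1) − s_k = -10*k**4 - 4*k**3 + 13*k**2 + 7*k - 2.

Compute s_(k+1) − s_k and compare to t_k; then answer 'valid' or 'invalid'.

Valid: the claim telescopes to t_k.

s_(k+1) = -2*k**5 - 6*k**4 - k**3 + 9*k**2 + 4*k + 1
s_(k+1) − s_k = -10*k**4 - 4*k**3 + 13*k**2 + 7*k - 2
(s_(k+1) − s_k) − t_k = 0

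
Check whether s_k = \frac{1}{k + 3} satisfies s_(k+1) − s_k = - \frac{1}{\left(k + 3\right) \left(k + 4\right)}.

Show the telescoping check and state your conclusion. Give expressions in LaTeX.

Valid: the claim telescopes to t_k.

s_(k+1) = 1/(k + 4)
s_(k+1) − s_k = -1/((k + 3)*(k + 4))
(s_(k+1) − s_k) − t_k = 0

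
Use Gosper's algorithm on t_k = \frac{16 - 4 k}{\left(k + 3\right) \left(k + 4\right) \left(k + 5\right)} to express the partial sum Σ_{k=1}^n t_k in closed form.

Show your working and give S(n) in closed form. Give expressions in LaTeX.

Ratio r(k) = (k - 3)*(k + 3)/((k - 4)*(k + 6)).
Factor: A=k + 3; B=k + 6; C=k - 4.
Set up (k + 3)·f(k+1) − (k + 5)·f(k) − (k - 4) = 0.
d = 2 from the (1,1,1) case.
Coefficient equations give f(k) = -k*(k + 31)/24.
Get s_k = R·t_k = k*(k + 31)/(6*(k + 3)*(k + 4)) with R(k) = B(k−1)f(k)/C(k) = -k*(k + 5)*(k + 31)/(24*(k - 4)).
Δs = 4*(4 - k)/(k**3 + 12*k**2 + 47*k + 60), as required.
s_(n+1) = (n**2 + 33*n + 32)/(6*(n**2 + 9*n + 20)) and s_(1) = 4/15, so S(n) = n*(31 - n)/(10*(n**2 + 9*n + 20)).

S(n) = \frac{n \left(31 - n\right)}{10 \left(n^{2} + 9 n + 20\right)}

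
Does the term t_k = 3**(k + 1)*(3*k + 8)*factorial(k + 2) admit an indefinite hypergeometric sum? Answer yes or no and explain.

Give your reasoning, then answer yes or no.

Ratio r(k) = 3*(k + 3)*(3*k + 11)/(3*k + 8).
So A=3*k + 9 and B=1, with C=k + 8/3.
Key eq: (3*k + 9)·f(k+1) = (1)·f(k) + (k + 8/3).
Bound: deg f ≤ 0.
Coefficient equations give f(k) = 1/3.
Get s_k = R·t_k = 3**(k + 1)*factorial(k + 2) with R(k) = B(k−1)f(k)/C(k) = 1/(3*k + 8).
Verify: 3**(k + 1)*(3*k + 8)*factorial(k + 2) matches t_k.

Yes. s_k = 3**(k + 1)*factorial(k + 2).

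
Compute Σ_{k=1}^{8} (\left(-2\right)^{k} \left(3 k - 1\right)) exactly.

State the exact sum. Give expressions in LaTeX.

r(k) = 2*(-3*k - 2)/(3*k - 1) after simplifying.
Take A(k)=-2, B(k)=1, C(k)=k - 1/3.
Solve (-2)·f(k+1) − (1)·f(k) = k - 1/3.
d = 1 from the (0,0,1) case.
Coefficient equations give f(k) = -(k - 1)/3.
Get s_k = R·t_k = (-2)**k*(1 - k) with R(k) = B(k−1)f(k)/C(k) = -(k - 1)/(3*k - 1).
s_(k+1) − s_k = (-2)**k*(3*k - 1) = t_k.
Sum = s_(9) − s_(1); s_(9) = 4096, s_(1) = 0 ⇒ 4096.

Σ = 4096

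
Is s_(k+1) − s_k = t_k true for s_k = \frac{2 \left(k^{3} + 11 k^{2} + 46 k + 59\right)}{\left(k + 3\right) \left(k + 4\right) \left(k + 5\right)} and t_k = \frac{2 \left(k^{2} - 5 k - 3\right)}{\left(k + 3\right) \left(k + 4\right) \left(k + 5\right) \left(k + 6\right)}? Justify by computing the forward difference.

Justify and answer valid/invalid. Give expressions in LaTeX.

valid; difference matches t_k

s_(k+1) = 2*(46*k + (k + 1)**3 + 11*(k + 1)**2 + 105)/((k + 4)*(k + 5)*(k + 6))
s_(k+1) − s_k = 2*(k**2 - 5*k - 3)/(k**4 + 18*k**3 + 119*k**2 + 342*k + 360)
(s_(k+1) − s_k) − t_k = 0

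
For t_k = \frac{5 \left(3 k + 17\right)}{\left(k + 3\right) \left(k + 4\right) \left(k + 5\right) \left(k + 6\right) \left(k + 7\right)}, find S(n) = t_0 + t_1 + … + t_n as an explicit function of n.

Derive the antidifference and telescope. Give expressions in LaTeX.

S(n) = \frac{5 \left(n^{3} + 16 n^{2} + 83 n + 68\right)}{72 \left(n^{3} + 16 n^{2} + 83 n + 140\right)}

t_(k+1)/t_k = (k + 3)*(3*k + 20)/((k + 8)*(3*k + 17)).
Take A(k)=k + 3, B(k)=k + 8, C(k)=k + 17/3.
Need (k + 3)·f(k+1) − (k + 7)·f(k) = k + 17/3.
Bound: deg f ≤ 4.
Solving with deg f ≤ 4: f(k) = k*(k + 5)*(k**2 + 13*k + 54)/216.
Then R = B(k−1)f/C = k*(k + 5)*(k + 7)*(k**2 + 13*k + 54)/(72*(3*k + 17)), so s_k = R(k)·t_k = 5*k*(k**2 + 13*k + 54)/(72*(k**3 + 13*k**2 + 54*k + 72)).
Check: Δs_k = 5*(3*k + 17)/(k**5 + 25*k**4 + 245*k**3 + 1175*k**2 + 2754*k + 2520). ✓
Evaluate: s_(n+1) = 5*(n**3 + 16*n**2 + 83*n + 68)/(72*(n**3 + 16*n**2 + 83*n + 140)); subtract s_(0) = 0 ⇒ S(n) = 5*(n**3 + 16*n**2 + 83*n + 68)/(72*(n**3 + 16*n**2 + 83*n + 140)).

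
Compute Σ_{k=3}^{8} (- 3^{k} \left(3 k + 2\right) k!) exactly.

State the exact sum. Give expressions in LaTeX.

Σ = -7142566878

The ratio is 3*(k + 1)*(3*k + 5)/(3*k + 2).
Take A(k)=3*k + 3, B(k)=1, C(k)=k + 2/3.
Need (3*k + 3)·f(k+1) − (1)·f(k) = k + 2/3.
From deg A=1, deg B=0, deg C=1: d=0.
Match coefficients ⇒ f(k) = 1/3.
Get s_k = R·t_k = -3**k*factorial(k) with R(k) = B(k−1)f(k)/C(k) = 1/(3*k + 2).
s_(k+1) − s_k = -3**k*(3*k + 2)*factorial(k) = t_k.
Σ_(k=3)^(8) t_k = s_(9) − s_(3) = -7142567040 − (-162) = -7142566878.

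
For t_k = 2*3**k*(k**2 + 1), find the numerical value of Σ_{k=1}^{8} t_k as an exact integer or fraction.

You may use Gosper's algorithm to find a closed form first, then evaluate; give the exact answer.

Σ = 1141608

The ratio is 3*((k + 1)**2 + 1)/(k**2 + 1).
Factor: A=3; B=1; C=k**2 + 1.
Need (3)·f(k+1) − (1)·f(k) = k**2 + 1.
Bound: deg f ≤ 2.
Solve for f: f(k) = (k**2 - 3*k + 4)/2 (degree 2 ≤ 2).
R(k) = B(k−1)·f(k)/C(k) = (k**2 - 3*k + 4)/(2*(k**2 + 1)); s_k = R·t_k = 3**k*(k**2 - 3*k + 4).
Check: Δs_k = 2*3**k*(k**2 + 1). ✓
Sum = s_(9) − s_(1); s_(9) = 1141614, s_(1) = 6 ⇒ 1141608.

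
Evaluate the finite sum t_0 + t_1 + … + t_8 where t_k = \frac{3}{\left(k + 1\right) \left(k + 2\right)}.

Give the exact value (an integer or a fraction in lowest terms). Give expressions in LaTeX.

t_(k+1)/t_k = (k + 1)/(k + 3).
Normal form (A,B,C) = (k + 1, k + 3, 1).
Key eq: (k + 1)·f(k+1) = (k + 2)·f(k) + (1).
d = 1 from the (1,1,0) case.
Coefficient equations give f(k) = k.
Then R = B(k−1)f/C = k*(k + 2), so s_k = R(k)·t_k = 3*k/(k + 1).
Verify: 3/(k**2 + 3*k + 2) matches t_k.
Telescoping: Σ = s_(9) − s_(0) = 27/10 − (0) = 27/10.

Σ = 27/10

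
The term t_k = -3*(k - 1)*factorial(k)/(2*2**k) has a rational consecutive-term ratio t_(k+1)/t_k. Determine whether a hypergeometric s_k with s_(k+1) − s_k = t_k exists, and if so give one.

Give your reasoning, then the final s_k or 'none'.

Compute t_(k+1)/t_k: get k*(k + 1)/(2*(k - 1)).
Gosper form: A/B · C(k+1)/C(k) with A=k/2 + 1/2, B=1, C=k - 1.
f must satisfy (k/2 + 1/2)·f(k+1) − (1)·f(k) = k - 1.
d = 0 from the (1,0,1) case.
Coefficient equations give f(k) = 2.
So s_k = (B(k−1)f/C)·t_k = (2/(k - 1))·t_k = -3*factorial(k)/2**k.
Δs = -3*(k - 1)*factorial(k)/(2*2**k), as required.

s_k = -3*factorial(k)/2**k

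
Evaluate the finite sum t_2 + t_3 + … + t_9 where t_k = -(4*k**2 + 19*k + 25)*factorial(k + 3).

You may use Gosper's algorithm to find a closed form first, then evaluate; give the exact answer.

Σ = -267761893080

Compute t_(k+1)/t_k: get (k + 4)*(19*k + 4*(k + 1)**2 + 44)/(4*k**2 + 19*k + 25).
A = k + 4, B = 1, C = k**2 + 19*k/4 + 25/4.
f must satisfy (k + 4)·f(k+1) − (1)·f(k) = k**2 + 19*k/4 + 25/4.
Degrees (1,0,2) ⇒ d ≤ 1.
A polynomial solution: f(k) = (4*k + 3)/4.
R(k) = B(k−1)·f(k)/C(k) = (4*k + 3)/(4*k**2 + 19*k + 25); s_k = R·t_k = -(4*k + 3)*factorial(k + 3).
s_(k+1) − s_k = -(4*k**2 + 19*k + 25)*factorial(k + 3) = t_k.
Sum = s_(10) − s_(2); s_(10) = -267761894400, s_(2) = -1320 ⇒ -267761893080.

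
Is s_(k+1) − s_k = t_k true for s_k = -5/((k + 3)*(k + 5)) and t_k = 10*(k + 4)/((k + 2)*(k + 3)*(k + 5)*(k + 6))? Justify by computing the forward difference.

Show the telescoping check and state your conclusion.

s_(k+1) = -5/((k + 4)*(k + 6))
s_(k+1) − s_k = 5*(2*k + 9)/(k**4 + 18*k**3 + 119*k**2 + 342*k + 360)
(s_(k+1) − s_k) − t_k = 5*(-3*k - 14)/(k**5 + 20*k**4 + 155*k**3 + 580*k**2 + 1044*k + 720)

Invalid: residual 5*(-3*k - 14)/(k**5 + 20*k**4 + 155*k**3 + 580*k**2 + 1044*k + 720) ≠ 0.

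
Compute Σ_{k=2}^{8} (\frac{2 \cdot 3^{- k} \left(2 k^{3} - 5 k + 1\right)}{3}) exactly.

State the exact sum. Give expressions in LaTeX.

t_(k+1)/t_k = (-5*k + 2*(k + 1)**3 - 4)/(3*(2*k**3 - 5*k + 1)).
So A=1/3 and B=1, with C=k**3 - 5*k/2 + 1/2.
Need (1/3)·f(k+1) − (1)·f(k) = k**3 - 5*k/2 + 1/2.
deg f ≤ 3 (via 0,0,3).
Solving with deg f ≤ 3: f(k) = -3*(2*k**3 + 3*k**2 + k + 4)/4.
R(k) = B(k−1)·f(k)/C(k) = -3*(2*k**3 + 3*k**2 + k + 4)/(2*(2*k**3 - 5*k + 1)); s_k = R·t_k = (-2*k**3 - 3*k**2 - k - 4)/3**k.
Δs = 2*(2*k**3 - 5*k + 1)/(3*3**k), as required.
Evaluate s at k=9 and k=2: -1714/19683 and -34/9; difference 72644/19683.

Σ = 72644/19683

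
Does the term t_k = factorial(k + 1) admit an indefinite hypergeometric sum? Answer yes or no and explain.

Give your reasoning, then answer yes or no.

The ratio is k + 2.
Factor: A=k + 2; B=1; C=1.
Need (k + 2)·f(k+1) − (1)·f(k) = 1.
Degrees (1,0,0) ⇒ d ≤ -1.
d = -1 < 0 ⇒ no nonzero polynomial f; not summable.

No; the degree bound rules out any f.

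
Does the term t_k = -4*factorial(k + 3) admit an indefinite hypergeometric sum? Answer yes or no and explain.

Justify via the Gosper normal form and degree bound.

No — negative degree bound, so no certificate f.

t_(k+1)/t_k = k + 4.
So A=k + 4 and B=1, with C=1.
Solve (k + 4)·f(k+1) − (1)·f(k) = 1.
From deg A=1, deg B=0, deg C=0: d=-1.
deg f ≤ -1 is impossible — no certificate.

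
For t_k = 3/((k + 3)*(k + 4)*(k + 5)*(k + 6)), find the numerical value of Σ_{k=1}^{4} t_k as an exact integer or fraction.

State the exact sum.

Σ = 1/144

r(k) = (k + 3)/(k + 7) after simplifying.
So A=k + 3 and B=k + 7, with C=1.
Set up (k + 3)·f(k+1) − (k + 6)·f(k) − (1) = 0.
d = 3 from the (1,1,0) case.
Solve for f: f(k) = k*(k**2 + 12*k + 47)/180 (degree 3 ≤ 3).
Then R = B(k−1)f/C = k*(k + 6)*(k**2 + 12*k + 47)/180, so s_k = R(k)·t_k = k*(k**2 + 12*k + 47)/(60*(k + 3)*(k + 4)*(k + 5)).
Δs = 3/(k**4 + 18*k**3 + 119*k**2 + 342*k + 360), as required.
Telescoping: Σ = s_(5) − s_(1) = 11/720 − (1/120) = 1/144.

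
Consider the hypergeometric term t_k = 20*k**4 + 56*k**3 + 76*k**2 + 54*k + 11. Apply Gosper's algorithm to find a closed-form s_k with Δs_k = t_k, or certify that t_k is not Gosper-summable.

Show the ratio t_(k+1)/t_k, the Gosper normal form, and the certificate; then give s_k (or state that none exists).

s_k = k*(4*k**4 + 4*k**3 + 4*k**2 + 3*k - 4)

Step 1: r(k) = (20*k**4 + 136*k**3 + 364*k**2 + 454*k + 217)/(20*k**4 + 56*k**3 + 76*k**2 + 54*k + 11).
Normal form (A,B,C) = (1, 1, k**4 + 14*k**3/5 + 19*k**2/5 + 27*k/10 + 11/20).
Set up (1)·f(k+1) − (1)·f(k) − (k**4 + 14*k**3/5 + 19*k**2/5 + 27*k/10 + 11/20) = 0.
d = 5 from the (0,0,4) case.
Coefficient equations give f(k) = k*(4*k**4 + 4*k**3 + 4*k**2 + 3*k - 4)/20.
R(k) = B(k−1)·f(k)/C(k) = k*(4*k**4 + 4*k**3 + 4*k**2 + 3*k - 4)/(20*k**4 + 56*k**3 + 76*k**2 + 54*k + 11); s_k = R·t_k = k*(4*k**4 + 4*k**3 + 4*k**2 + 3*k - 4).
Check: Δs_k = 20*k**4 + 56*k**3 + 76*k**2 + 54*k + 11. ✓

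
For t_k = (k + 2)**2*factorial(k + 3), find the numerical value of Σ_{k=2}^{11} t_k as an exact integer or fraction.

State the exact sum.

r(k) = (k + 3)**2*(k + 4)/(k + 2)**2 after simplifying.
A = k + 4, B = 1, C = k**2 + 4*k + 4.
Need (k + 4)·f(k+1) − (1)·f(k) = k**2 + 4*k + 4.
From deg A=1, deg B=0, deg C=2: d=1.
Solve for f: f(k) = k (degree 1 ≤ 1).
R(k) = B(k−1)·f(k)/C(k) = k/(k + 2)**2; s_k = R·t_k = k*factorial(k + 3).
Verify: (k + 2)**2*factorial(k + 3) matches t_k.
Evaluate s at k=12 and k=2: 15692092416000 and 240; difference 15692092415760.

Σ = 15692092415760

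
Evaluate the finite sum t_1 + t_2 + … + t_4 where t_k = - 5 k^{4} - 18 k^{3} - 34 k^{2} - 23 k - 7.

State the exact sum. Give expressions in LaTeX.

Ratio r(k) = (5*k**4 + 38*k**3 + 118*k**2 + 165*k + 87)/(5*k**4 + 18*k**3 + 34*k**2 + 23*k + 7).
A = 1, B = 1, C = k**4 + 18*k**3/5 + 34*k**2/5 + 23*k/5 + 7/5.
Solve (1)·f(k+1) − (1)·f(k) = k**4 + 18*k**3/5 + 34*k**2/5 + 23*k/5 + 7/5.
From deg A=0, deg B=0, deg C=4: d=5.
Coefficient equations give f(k) = k*(k**4 + 2*k**3 + 4*k**2 - k + 1)/5.
Get s_k = R·t_k = k*(-k**4 - 2*k**3 - 4*k**2 + k - 1) with R(k) = B(k−1)f(k)/C(k) = k*(k**4 + 2*k**3 + 4*k**2 - k + 1)/(5*k**4 + 18*k**3 + 34*k**2 + 23*k + 7).
Δs = -5*k**4 - 18*k**3 - 34*k**2 - 23*k - 7, as required.
Telescoping: Σ = s_(5) − s_(1) = -4855 − (-7) = -4848.

Σ = -4848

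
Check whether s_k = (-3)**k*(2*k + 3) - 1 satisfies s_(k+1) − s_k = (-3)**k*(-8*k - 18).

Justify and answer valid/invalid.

Valid — Δs_k = t_k.

s_(k+1) = (-3)**(k + 1)*(2*k + 5) - 1
s_(k+1) − s_k = (-3)**k*(-8*k - 18)
(s_(k+1) − s_k) − t_k = 0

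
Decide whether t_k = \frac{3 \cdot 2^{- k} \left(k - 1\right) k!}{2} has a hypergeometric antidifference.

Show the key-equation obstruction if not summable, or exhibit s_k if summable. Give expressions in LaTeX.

Compute t_(k+1)/t_k: get k*(k + 1)/(2*(k - 1)).
So A=k/2 + 1/2 and B=1, with C=k - 1.
f must satisfy (k/2 + 1/2)·f(k+1) − (1)·f(k) = k - 1.
d = 0 from the (1,0,1) case.
Solving with deg f ≤ 0: f(k) = 2.
Certificate R = B(k−1)f/C = 2/(k - 1) gives s_k = 3*factorial(k)/2**k.
Verify: 3*(k - 1)*factorial(k)/(2*2**k) matches t_k.

Yes. s_k = 3 \cdot 2^{- k} k!.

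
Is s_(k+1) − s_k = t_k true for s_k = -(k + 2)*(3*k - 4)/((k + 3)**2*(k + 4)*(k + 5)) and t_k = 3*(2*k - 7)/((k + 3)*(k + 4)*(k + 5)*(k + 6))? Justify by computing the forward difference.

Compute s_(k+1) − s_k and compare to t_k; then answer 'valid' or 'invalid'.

s_(k+1) = -(k + 3)*(3*k - 1)/((k + 4)**2*(k + 5)*(k + 6))
s_(k+1) − s_k = ((k + 2)*(k + 4)*(k + 6)*(3*k - 4) - (k + 3)**3*(3*k - 1))/((k + 3)**2*(k + 4)**2*(k + 5)*(k + 6))
(s_(k+1) − s_k) − t_k = (-9*k**2 - 11*k + 87)/(k**6 + 25*k**5 + 257*k**4 + 1391*k**3 + 4182*k**2 + 6624*k + 4320)

Invalid: residual (-9*k**2 - 11*k + 87)/(k**6 + 25*k**5 + 257*k**4 + 1391*k**3 + 4182*k**2 + 6624*k + 4320) ≠ 0.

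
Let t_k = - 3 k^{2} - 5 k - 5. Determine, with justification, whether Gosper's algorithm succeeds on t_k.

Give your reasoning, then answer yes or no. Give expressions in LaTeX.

Yes. s_k = k \left(- k^{2} - k - 3\right).

r(k) = (3*k**2 + 11*k + 13)/(3*k**2 + 5*k + 5) after simplifying.
So A=1 and B=1, with C=k**2 + 5*k/3 + 5/3.
Need (1)·f(k+1) − (1)·f(k) = k**2 + 5*k/3 + 5/3.
deg f ≤ 3 (via 0,0,2).
Solving with deg f ≤ 3: f(k) = k*(k**2 + k + 3)/3.
Then R = B(k−1)f/C = k*(k**2 + k + 3)/(3*k**2 + 5*k + 5), so s_k = R(k)·t_k = k*(-k**2 - k - 3).
Verify: -3*k**2 - 5*k - 5 matches t_k.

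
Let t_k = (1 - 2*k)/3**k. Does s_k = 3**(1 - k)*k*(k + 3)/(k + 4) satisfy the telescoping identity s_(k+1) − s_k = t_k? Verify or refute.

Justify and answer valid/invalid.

Invalid: residual 2*(k**2 + 5*k - 2)/(3**k*(k**2 + 9*k + 20)) ≠ 0.

s_(k+1) = (k + 1)*(k + 4)/(3**k*(k + 5))
s_(k+1) − s_k = (-2*k**3 - 15*k**2 - 21*k + 16)/(3**k*(k**2 + 9*k + 20))
(s_(k+1) − s_k) − t_k = 2*(k**2 + 5*k - 2)/(3**k*(k**2 + 9*k + 20))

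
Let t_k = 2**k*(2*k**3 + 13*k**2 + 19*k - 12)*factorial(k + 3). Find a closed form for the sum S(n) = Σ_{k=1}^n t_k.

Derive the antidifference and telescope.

Ratio r(k) = 2*(2*k**4 + 27*k**3 + 127*k**2 + 226*k + 88)/(2*k**3 + 13*k**2 + 19*k - 12).
Factor: A=2*k + 8; B=1; C=k**3 + 13*k**2/2 + 19*k/2 - 6.
Set up (2*k + 8)·f(k+1) − (1)·f(k) − (k**3 + 13*k**2/2 + 19*k/2 - 6) = 0.
deg f ≤ 2 (via 1,0,3).
A polynomial solution: f(k) = (k**2 + k - 4)/2.
So s_k = (B(k−1)f/C)·t_k = ((k**2 + k - 4)/(2*k**3 + 13*k**2 + 19*k - 12))·t_k = 2**k*(k**2 + k - 4)*factorial(k + 3).
Δs = 2**k*(2*k**3 + 13*k**2 + 19*k - 12)*factorial(k + 3), as required.
s_(n+1) = 2**(n + 1)*(n**2 + 3*n - 2)*factorial(n + 4) and s_(1) = -96, so S(n) = 2*2**n*n**2*factorial(n + 4) + 6*2**n*n*factorial(n + 4) - 4*2**n*factorial(n + 4) + 96.

S(n) = 2*2**n*n**2*factorial(n + 4) + 6*2**n*n*factorial(n + 4) - 4*2**n*factorial(n + 4) + 96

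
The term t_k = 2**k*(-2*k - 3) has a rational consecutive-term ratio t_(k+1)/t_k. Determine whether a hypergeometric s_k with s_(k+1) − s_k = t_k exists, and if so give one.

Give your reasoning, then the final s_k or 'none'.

t_(k+1)/t_k = 2*(2*k + 5)/(2*k + 3).
A = 2, B = 1, C = k + 3/2.
Key eq: (2)·f(k+1) = (1)·f(k) + (k + 3/2).
Degrees (0,0,1) ⇒ d ≤ 1.
Match coefficients ⇒ f(k) = (2*k - 1)/2.
So s_k = (B(k−1)f/C)·t_k = ((2*k - 1)/(2*k + 3))·t_k = 2**k*(1 - 2*k).
Δs = 2**k*(-2*k - 3), as required.

s_k = 2**k*(1 - 2*k)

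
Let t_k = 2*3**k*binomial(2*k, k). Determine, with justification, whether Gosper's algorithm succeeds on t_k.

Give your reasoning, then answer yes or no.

Compute t_(k+1)/t_k: get 6*(2*k + 1)/(k + 1).
So A=12*k + 6 and B=k + 1, with C=1.
Need (12*k + 6)·f(k+1) − (k)·f(k) = 1.
d = -1 from the (1,1,0) case.
d = -1 < 0 ⇒ no nonzero polynomial f; not summable.

No — negative degree bound, so no certificate f.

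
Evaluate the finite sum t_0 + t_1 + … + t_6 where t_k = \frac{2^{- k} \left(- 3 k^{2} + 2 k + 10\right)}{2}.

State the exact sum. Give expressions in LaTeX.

Σ = 139/32

t_(k+1)/t_k = (3*k**2 + 4*k - 9)/(2*(3*k**2 - 2*k - 10)).
Factor: A=1/2; B=1; C=k**2 - 2*k/3 - 10/3.
Set up (1/2)·f(k+1) − (1)·f(k) − (k**2 - 2*k/3 - 10/3) = 0.
Degrees (0,0,2) ⇒ d ≤ 2.
Coefficient equations give f(k) = -2*(3*k**2 + 4*k - 3)/3.
Certificate R = B(k−1)f/C = -2*(3*k**2 + 4*k - 3)/(3*k**2 - 2*k - 10) gives s_k = (3*k**2 + 4*k - 3)/2**k.
Δs = (-3*k**2 + 2*k + 10)/(2*2**k), as required.
Σ_(k=0)^(6) t_k = s_(7) − s_(0) = 43/32 − (-3) = 139/32.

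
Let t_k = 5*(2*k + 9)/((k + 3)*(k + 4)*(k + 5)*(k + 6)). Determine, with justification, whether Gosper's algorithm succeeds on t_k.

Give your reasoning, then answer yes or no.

Step 1: r(k) = (k + 3)*(2*k + 11)/((k + 7)*(2*k + 9)).
A = k + 3, B = k + 7, C = k + 9/2.
Need (k + 3)·f(k+1) − (k + 6)·f(k) = k + 9/2.
From deg A=1, deg B=1, deg C=1: d=3.
Match coefficients ⇒ f(k) = k*(k + 4)*(k + 8)/30.
So s_k = (B(k−1)f/C)·t_k = (k*(k + 4)*(k + 6)*(k + 8)/(15*(2*k + 9)))·t_k = k*(k + 8)/(3*(k**2 + 8*k + 15)).
Check: Δs_k = 5*(2*k + 9)/(k**4 + 18*k**3 + 119*k**2 + 342*k + 360). ✓

Yes. s_k = k*(k + 8)/(3*(k**2 + 8*k + 15)).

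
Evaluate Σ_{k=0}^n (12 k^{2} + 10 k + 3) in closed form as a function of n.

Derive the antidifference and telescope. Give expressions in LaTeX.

S(n) = 4 n^{3} + 11 n^{2} + 10 n + 3

Compute t_(k+1)/t_k: get (12*k**2 + 34*k + 25)/(12*k**2 + 10*k + 3).
So A=1 and B=1, with C=k**2 + 5*k/6 + 1/4.
Solve (1)·f(k+1) − (1)·f(k) = k**2 + 5*k/6 + 1/4.
Bound: deg f ≤ 3.
Match coefficients ⇒ f(k) = k**2*(4*k - 1)/12.
Get s_k = R·t_k = k**2*(4*k - 1) with R(k) = B(k−1)f(k)/C(k) = k**2*(4*k - 1)/(12*k**2 + 10*k + 3).
Check: Δs_k = 12*k**2 + 10*k + 3. ✓
Evaluate: s_(n+1) = 4*n**3 + 11*n**2 + 10*n + 3; subtract s_(0) = 0 ⇒ S(n) = 4*n**3 + 11*n**2 + 10*n + 3.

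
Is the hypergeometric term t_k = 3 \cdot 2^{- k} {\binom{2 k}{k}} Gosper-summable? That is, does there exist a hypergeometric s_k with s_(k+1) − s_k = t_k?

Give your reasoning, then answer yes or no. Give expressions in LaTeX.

t_(k+1)/t_k = (2*k + 1)/(k + 1).
Gosper form: A/B · C(k+1)/C(k) with A=2*k + 1, B=k + 1, C=1.
f must satisfy (2*k + 1)·f(k+1) − (k)·f(k) = 1.
Bound: deg f ≤ -1.
Negative degree bound (-1): no f exists, t_k not Gosper-summable.

No — key equation has no polynomial f.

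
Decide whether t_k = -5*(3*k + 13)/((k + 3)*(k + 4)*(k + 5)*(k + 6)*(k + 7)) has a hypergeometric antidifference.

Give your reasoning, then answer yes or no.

Ratio r(k) = (k + 3)*(3*k + 16)/((k + 8)*(3*k + 13)).
Gosper form: A/B · C(k+1)/C(k) with A=k + 3, B=k + 8, C=k + 13/3.
f must satisfy (k + 3)·f(k+1) − (k + 7)·f(k) = k + 13/3.
Bound: deg f ≤ 4.
Solve for f: f(k) = k*(k + 4)*(k**2 + 14*k + 63)/270 (degree 4 ≤ 4).
So s_k = (B(k−1)f/C)·t_k = (k*(k + 4)*(k + 7)*(k**2 + 14*k + 63)/(90*(3*k + 13)))·t_k = k*(-k**2 - 14*k - 63)/(18*(k**3 + 14*k**2 + 63*k + 90)).
Check: Δs_k = 5*(-3*k - 13)/(k**5 + 25*k**4 + 245*k**3 + 1175*k**2 + 2754*k + 2520). ✓

Yes. s_k = k*(-k**2 - 14*k - 63)/(18*(k**3 + 14*k**2 + 63*k + 90)).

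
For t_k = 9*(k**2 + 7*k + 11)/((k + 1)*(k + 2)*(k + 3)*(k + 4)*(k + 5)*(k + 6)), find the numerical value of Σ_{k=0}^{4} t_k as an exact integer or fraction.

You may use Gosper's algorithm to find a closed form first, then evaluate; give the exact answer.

Σ = 31/160

Ratio r(k) = (k + 1)*(7*k + (k + 1)**2 + 18)/((k + 7)*(k**2 + 7*k + 11)).
So A=k + 1 and B=k + 7, with C=k**2 + 7*k + 11.
Solve (k + 1)·f(k+1) − (k + 6)·f(k) = k**2 + 7*k + 11.
From deg A=1, deg B=1, deg C=2: d=5.
Match coefficients ⇒ f(k) = k*(k + 2)*(k + 4)*(k**2 + 9*k + 23)/45.
Get s_k = R·t_k = k*(k**2 + 9*k + 23)/(5*(k**3 + 9*k**2 + 23*k + 15)) with R(k) = B(k−1)f(k)/C(k) = k*(k + 2)*(k + 4)*(k + 6)*(k**2 + 9*k + 23)/(45*(k**2 + 7*k + 11)).
s_(k+1) − s_k = 9*(k**2 + 7*k + 11)/(k**6 + 21*k**5 + 175*k**4 + 735*k**3 + 1624*k**2 + 1764*k + 720) = t_k.
Evaluate s at k=5 and k=0: 31/160 and 0; difference 31/160.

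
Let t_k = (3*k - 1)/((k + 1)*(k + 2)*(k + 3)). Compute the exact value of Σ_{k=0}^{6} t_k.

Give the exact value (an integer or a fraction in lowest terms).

Σ = 7/36

Ratio r(k) = (k + 1)*(3*k + 2)/((k + 4)*(3*k - 1)).
So A=k + 1 and B=k + 4, with C=k - 1/3.
Need (k + 1)·f(k+1) − (k + 3)·f(k) = k - 1/3.
Bound: deg f ≤ 2.
Solve for f: f(k) = k*(k - 3)/6 (degree 2 ≤ 2).
R(k) = B(k−1)·f(k)/C(k) = k*(k - 3)*(k + 3)/(2*(3*k - 1)); s_k = R·t_k = k*(k - 3)/(2*(k + 1)*(k + 2)).
s_(k+1) − s_k = (3*k - 1)/(k**3 + 6*k**2 + 11*k + 6) = t_k.
Evaluate s at k=7 and k=0: 7/36 and 0; difference 7/36.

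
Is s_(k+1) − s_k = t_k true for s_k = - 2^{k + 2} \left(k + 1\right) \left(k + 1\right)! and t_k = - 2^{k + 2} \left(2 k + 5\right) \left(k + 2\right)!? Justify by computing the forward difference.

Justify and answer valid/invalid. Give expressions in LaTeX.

Invalid: residual 2^{k + 2} \left(2 k + 3\right) \left(k + 1\right)! ≠ 0.

s_(k+1) = -2**(k + 3)*(k + 2)*factorial(k + 2)
s_(k+1) − s_k = -2**(k + 2)*(2*k**2 + 7*k + 7)*factorial(k + 1)
(s_(k+1) − s_k) − t_k = 2**(k + 2)*(2*k + 3)*factorial(k + 1)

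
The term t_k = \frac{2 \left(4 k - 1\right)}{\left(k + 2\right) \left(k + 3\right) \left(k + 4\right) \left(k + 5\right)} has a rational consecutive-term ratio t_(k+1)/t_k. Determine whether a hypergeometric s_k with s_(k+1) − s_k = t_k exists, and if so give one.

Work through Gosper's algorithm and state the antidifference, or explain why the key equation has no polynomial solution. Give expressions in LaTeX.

s_k = \frac{k \left(k^{2} + 9 k - 22\right)}{12 \left(k + 2\right) \left(k + 3\right) \left(k + 4\right)}

Step 1: r(k) = (k + 2)*(4*k + 3)/((k + 6)*(4*k - 1)).
A = k + 2, B = k + 6, C = k - 1/4.
Key eq: (k + 2)·f(k+1) = (k + 5)·f(k) + (k - 1/4).
From deg A=1, deg B=1, deg C=1: d=3.
A polynomial solution: f(k) = k*(k - 2)*(k + 11)/96.
Get s_k = R·t_k = k*(k**2 + 9*k - 22)/(12*(k + 2)*(k + 3)*(k + 4)) with R(k) = B(k−1)f(k)/C(k) = k*(k - 2)*(k + 5)*(k + 11)/(24*(4*k - 1)).
s_(k+1) − s_k = 2*(4*k - 1)/(k**4 + 14*k**3 + 71*k**2 + 154*k + 120) = t_k.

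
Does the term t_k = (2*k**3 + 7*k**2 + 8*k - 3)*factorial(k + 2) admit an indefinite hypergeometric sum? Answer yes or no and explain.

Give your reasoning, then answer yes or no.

Yes. s_k = (k + 1)*(2*k - 3)*factorial(k + 2).

Ratio r(k) = (2*k**4 + 19*k**3 + 67*k**2 + 98*k + 42)/(2*k**3 + 7*k**2 + 8*k - 3).
A = k + 3, B = 1, C = k**3 + 7*k**2/2 + 4*k - 3/2.
Solve (k + 3)·f(k+1) − (1)·f(k) = k**3 + 7*k**2/2 + 4*k - 3/2.
Bound: deg f ≤ 2.
Coefficient equations give f(k) = (k + 1)*(2*k - 3)/2.
So s_k = (B(k−1)f/C)·t_k = ((k + 1)*(2*k - 3)/(2*k**3 + 7*k**2 + 8*k - 3))·t_k = (k + 1)*(2*k - 3)*factorial(k + 2).
Check: Δs_k = (2*k**3 + 7*k**2 + 8*k - 3)*factorial(k + 2). ✓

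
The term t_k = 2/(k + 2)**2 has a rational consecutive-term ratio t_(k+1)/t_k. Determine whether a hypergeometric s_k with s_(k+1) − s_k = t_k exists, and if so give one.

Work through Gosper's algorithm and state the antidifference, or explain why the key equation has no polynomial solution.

not Gosper-summable; s_k does not exist

The ratio is (k + 2)**2/(k + 3)**2.
So A=k**2 + 4*k + 4 and B=k**2 + 6*k + 9, with C=1.
Solve (k**2 + 4*k + 4)·f(k+1) − (k**2 + 4*k + 4)·f(k) = 1.
Degrees (2,2,0) ⇒ d ≤ 0.
Write f(k) = c0. Then LHS − RHS = -1, requiring -1 = 0: contradictory. No certificate.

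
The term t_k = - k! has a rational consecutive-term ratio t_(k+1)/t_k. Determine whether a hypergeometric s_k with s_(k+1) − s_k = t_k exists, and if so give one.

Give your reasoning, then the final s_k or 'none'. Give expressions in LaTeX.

none — t_k is not Gosper-summable

Step 1: r(k) = k + 1.
So A=k + 1 and B=1, with C=1.
f must satisfy (k + 1)·f(k+1) − (1)·f(k) = 1.
Bound: deg f ≤ -1.
Negative degree bound (-1): no f exists, t_k not Gosper-summable.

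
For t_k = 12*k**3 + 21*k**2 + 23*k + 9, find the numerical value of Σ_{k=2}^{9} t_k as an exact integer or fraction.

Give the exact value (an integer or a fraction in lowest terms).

Σ = 31336

The ratio is (12*k**3 + 57*k**2 + 101*k + 65)/(12*k**3 + 21*k**2 + 23*k + 9).
Factor: A=1; B=1; C=k**3 + 7*k**2/4 + 23*k/12 + 3/4.
Set up (1)·f(k+1) − (1)·f(k) − (k**3 + 7*k**2/4 + 23*k/12 + 3/4) = 0.
d = 4 from the (0,0,3) case.
Coefficient equations give f(k) = k*(3*k**3 + k**2 + 4*k + 1)/12.
So s_k = (B(k−1)f/C)·t_k = (k*(3*k**3 + k**2 + 4*k + 1)/(12*k**3 + 21*k**2 + 23*k + 9))·t_k = k*(3*k**3 + k**2 + 4*k + 1).
s_(k+1) − s_k = 12*k**3 + 21*k**2 + 23*k + 9 = t_k.
Telescoping: Σ = s_(10) − s_(2) = 31410 − (74) = 31336.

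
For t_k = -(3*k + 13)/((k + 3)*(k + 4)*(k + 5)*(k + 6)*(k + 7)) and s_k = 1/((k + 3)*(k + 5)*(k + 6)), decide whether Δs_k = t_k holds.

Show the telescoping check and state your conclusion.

valid (s_(k+1) − s_k reduces to t_k)

s_(k+1) = 1/((k + 4)*(k + 6)*(k + 7))
s_(k+1) − s_k = ((k + 3)*(k + 5) - (k + 4)*(k + 7))/((k + 3)*(k + 4)*(k + 5)*(k + 6)*(k + 7))
(s_(k+1) − s_k) − t_k = 0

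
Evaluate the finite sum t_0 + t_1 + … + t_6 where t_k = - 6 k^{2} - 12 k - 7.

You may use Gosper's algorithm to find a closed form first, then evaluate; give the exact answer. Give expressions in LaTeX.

Ratio r(k) = (6*k**2 + 24*k + 25)/(6*k**2 + 12*k + 7).
Take A(k)=1, B(k)=1, C(k)=k**2 + 2*k + 7/6.
Need (1)·f(k+1) − (1)·f(k) = k**2 + 2*k + 7/6.
d = 3 from the (0,0,2) case.
A polynomial solution: f(k) = k*(2*k**2 + 3*k + 2)/6.
Then R = B(k−1)f/C = k*(2*k**2 + 3*k + 2)/(6*k**2 + 12*k + 7), so s_k = R(k)·t_k = k*(-2*k**2 - 3*k - 2).
Verify: -6*k**2 - 12*k - 7 matches t_k.
Σ_(k=0)^(6) t_k = s_(7) − s_(0) = -847 − (0) = -847.

Σ = -847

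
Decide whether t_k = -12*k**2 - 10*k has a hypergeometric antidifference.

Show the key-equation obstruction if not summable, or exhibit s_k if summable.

Step 1: r(k) = (6*k**2 + 17*k + 11)/(k*(6*k + 5)).
Take A(k)=1, B(k)=1, C(k)=k**2 + 5*k/6.
Solve (1)·f(k+1) − (1)·f(k) = k**2 + 5*k/6.
From deg A=0, deg B=0, deg C=2: d=3.
A polynomial solution: f(k) = k*(k - 1)*(4*k + 3)/12.
Get s_k = R·t_k = k*(-4*k**2 + k + 3) with R(k) = B(k−1)f(k)/C(k) = (k - 1)*(4*k + 3)/(2*(6*k + 5)).
Verify: 2*k*(-6*k - 5) matches t_k.

Yes. s_k = k*(-4*k**2 + k + 3).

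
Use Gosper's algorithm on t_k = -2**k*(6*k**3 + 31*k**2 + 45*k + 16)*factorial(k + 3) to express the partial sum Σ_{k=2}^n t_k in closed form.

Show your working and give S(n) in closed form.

Ratio r(k) = 2*(6*k**4 + 73*k**3 + 321*k**2 + 598*k + 392)/(6*k**3 + 31*k**2 + 45*k + 16).
Take A(k)=2*k + 8, B(k)=1, C(k)=k**3 + 31*k**2/6 + 15*k/2 + 8/3.
Key eq: (2*k + 8)·f(k+1) = (1)·f(k) + (k**3 + 31*k**2/6 + 15*k/2 + 8/3).
Degrees (1,0,3) ⇒ d ≤ 2.
A polynomial solution: f(k) = k*(3*k - 1)/6.
So s_k = (B(k−1)f/C)·t_k = (k*(3*k - 1)/(6*k**3 + 31*k**2 + 45*k + 16))·t_k = -2**k*k*(3*k - 1)*factorial(k + 3).
Verify: -2**k*(6*k**3 + 31*k**2 + 45*k + 16)*factorial(k + 3) matches t_k.
s_(n+1) = -2**(n + 1)*(n + 1)*(3*n + 2)*factorial(n + 4) and s_(2) = -4800, so S(n) = -6*2**n*n**2*factorial(n + 4) - 10*2**n*n*factorial(n + 4) - 4*2**n*factorial(n + 4) + 4800.

S(n) = -6*2**n*n**2*factorial(n + 4) - 10*2**n*n*factorial(n + 4) - 4*2**n*factorial(n + 4) + 4800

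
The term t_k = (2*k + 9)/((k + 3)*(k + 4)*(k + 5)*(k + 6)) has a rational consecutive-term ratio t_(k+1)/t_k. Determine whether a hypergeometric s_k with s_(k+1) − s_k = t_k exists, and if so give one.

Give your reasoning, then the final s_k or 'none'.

s_k = k*(k + 8)/(15*(k**2 + 8*k + 15))

Ratio r(k) = (k + 3)*(2*k + 11)/((k + 7)*(2*k + 9)).
Normal form (A,B,C) = (k + 3, k + 7, k + 9/2).
Need (k + 3)·f(k+1) − (k + 6)·f(k) = k + 9/2.
d = 3 from the (1,1,1) case.
Coefficient equations give f(k) = k*(k + 4)*(k + 8)/30.
R(k) = B(k−1)·f(k)/C(k) = k*(k + 4)*(k + 6)*(k + 8)/(15*(2*k + 9)); s_k = R·t_k = k*(k + 8)/(15*(k**2 + 8*k + 15)).
Verify: (2*k + 9)/(k**4 + 18*k**3 + 119*k**2 + 342*k + 360) matches t_k.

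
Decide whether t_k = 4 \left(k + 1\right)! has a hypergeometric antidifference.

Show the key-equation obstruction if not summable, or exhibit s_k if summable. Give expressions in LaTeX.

No — t_k has no hypergeometric antidifference.

r(k) = k + 2 after simplifying.
Normal form (A,B,C) = (k + 2, 1, 1).
Key eq: (k + 2)·f(k+1) = (1)·f(k) + (1).
Bound: deg f ≤ -1.
d = -1 < 0 ⇒ no nonzero polynomial f; not summable.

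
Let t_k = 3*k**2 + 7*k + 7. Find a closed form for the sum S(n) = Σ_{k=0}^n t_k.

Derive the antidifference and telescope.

r(k) = (3*k**2 + 13*k + 17)/(3*k**2 + 7*k + 7) after simplifying.
Take A(k)=1, B(k)=1, C(k)=k**2 + 7*k/3 + 7/3.
f must satisfy (1)·f(k+1) − (1)·f(k) = k**2 + 7*k/3 + 7/3.
d = 3 from the (0,0,2) case.
Match coefficients ⇒ f(k) = k*(k**2 + 2*k + 4)/3.
So s_k = (B(k−1)f/C)·t_k = (k*(k**2 + 2*k + 4)/(3*k**2 + 7*k + 7))·t_k = k*(k**2 + 2*k + 4).
s_(k+1) − s_k = 3*k**2 + 7*k + 7 = t_k.
s_(n+1) = n**3 + 5*n**2 + 11*n + 7 and s_(0) = 0, so S(n) = n**3 + 5*n**2 + 11*n + 7.

S(n) = n**3 + 5*n**2 + 11*n + 7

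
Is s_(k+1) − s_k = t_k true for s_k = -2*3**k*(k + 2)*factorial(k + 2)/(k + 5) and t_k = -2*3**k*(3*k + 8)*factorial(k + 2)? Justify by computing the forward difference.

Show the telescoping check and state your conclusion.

Invalid: residual 6*3**k*(3*k**2 + 23*k + 39)*factorial(k + 2)/((k + 5)*(k + 6)) ≠ 0.

s_(k+1) = -6*3**k*(k + 3)*factorial(k + 3)/(k + 6)
s_(k+1) − s_k = -2*3**k*(3*k**3 + 32*k**2 + 109*k + 123)*factorial(k + 2)/((k + 5)*(k + 6))
(s_(k+1) − s_k) − t_k = 6*3**k*(3*k**2 + 23*k + 39)*factorial(k + 2)/((k + 5)*(k + 6))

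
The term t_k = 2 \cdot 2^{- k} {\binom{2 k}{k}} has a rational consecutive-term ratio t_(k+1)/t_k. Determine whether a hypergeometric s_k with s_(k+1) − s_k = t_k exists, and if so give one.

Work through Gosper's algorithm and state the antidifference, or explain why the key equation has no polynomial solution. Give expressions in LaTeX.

The ratio is (2*k + 1)/(k + 1).
Gosper form: A/B · C(k+1)/C(k) with A=2*k + 1, B=k + 1, C=1.
f must satisfy (2*k + 1)·f(k+1) − (k)·f(k) = 1.
Degrees (1,1,0) ⇒ d ≤ -1.
Negative degree bound (-1): no f exists, t_k not Gosper-summable.

none — t_k is not Gosper-summable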